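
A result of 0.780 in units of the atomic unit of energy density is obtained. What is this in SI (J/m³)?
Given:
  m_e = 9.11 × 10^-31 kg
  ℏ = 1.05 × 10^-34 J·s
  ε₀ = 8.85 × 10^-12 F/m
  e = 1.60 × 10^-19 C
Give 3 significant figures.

2.35 × 10^13 J/m³

One atomic unit of energy density: u_au = E_h/a₀³ = m_e⁴e¹⁰/((4πε₀)⁵ℏ⁸) = 3.01 × 10^13 J/m³.
0.780 × 3.01 × 10^13 J/m³ = 2.35 × 10^13 J/m³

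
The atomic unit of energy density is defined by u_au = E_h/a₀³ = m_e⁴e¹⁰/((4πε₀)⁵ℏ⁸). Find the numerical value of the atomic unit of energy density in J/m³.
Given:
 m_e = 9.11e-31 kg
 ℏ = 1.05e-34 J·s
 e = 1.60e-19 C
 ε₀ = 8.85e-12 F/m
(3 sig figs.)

3.01e13 J/m³

u_au = E_h/a₀³ = m_e⁴e¹⁰/((4πε₀)⁵ℏ⁸)
E_h = 4.38e-18 J
a₀ = 5.26e-11 m
E_h/a₀³ = 3.01e13 J/m³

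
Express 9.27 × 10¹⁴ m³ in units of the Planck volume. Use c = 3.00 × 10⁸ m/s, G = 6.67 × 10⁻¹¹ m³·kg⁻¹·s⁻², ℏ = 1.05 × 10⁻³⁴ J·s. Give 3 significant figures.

Planck volume: V_P = (ℏG/c³)^(3/2) = 4.18 × 10⁻¹⁰⁵ m³.
9.27 × 10¹⁴ / 4.18 × 10⁻¹⁰⁵ = 2.22 × 10¹¹⁹

2.22 × 10¹¹⁹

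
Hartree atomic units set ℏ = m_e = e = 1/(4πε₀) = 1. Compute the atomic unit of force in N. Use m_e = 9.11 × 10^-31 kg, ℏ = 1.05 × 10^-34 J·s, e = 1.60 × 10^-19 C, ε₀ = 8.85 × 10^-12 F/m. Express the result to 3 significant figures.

8.33 × 10^-8 N

Dimensional analysis gives F_au = E_h/a₀ = m_e²e⁶/((4πε₀)³ℏ⁴).
E_h = 4.38 × 10^-18 J
a₀ = 5.26 × 10^-11 m
E_h/a₀ = 8.33 × 10^-8 N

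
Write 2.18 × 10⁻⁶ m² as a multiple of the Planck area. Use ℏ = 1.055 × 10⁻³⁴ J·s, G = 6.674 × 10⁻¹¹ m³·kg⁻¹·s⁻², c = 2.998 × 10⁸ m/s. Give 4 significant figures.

8.343 × 10⁶³

Planck area: A_P = ℏG/c³ = 2.613 × 10⁻⁷⁰ m².
2.18 × 10⁻⁶ / 2.613 × 10⁻⁷⁰ = 8.343 × 10⁶³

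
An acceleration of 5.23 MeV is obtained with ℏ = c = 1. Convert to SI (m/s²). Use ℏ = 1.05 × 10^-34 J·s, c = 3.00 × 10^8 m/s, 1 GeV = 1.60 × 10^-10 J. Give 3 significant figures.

2.39 × 10^30 m/s²

Acceleration is [L]/[T]² = c·[E]/ℏ.
1 GeV → c/ℏ × (1 GeV in J) = 4.57 × 10^32 m/s².
Convert the energy scale: 5.23 MeV = 5.23 × 10^-3 GeV.
Result: 5.23 × 10^-3 × 4.57 × 10^32 = 2.39 × 10^30 m/s².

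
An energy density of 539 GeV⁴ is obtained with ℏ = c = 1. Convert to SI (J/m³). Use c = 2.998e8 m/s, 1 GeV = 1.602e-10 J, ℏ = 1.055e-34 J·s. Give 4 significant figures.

1.122e40 J/m³

[E]/[L]³ = [E]⁴/(ℏc)³; restore (ℏc)⁻³.
1 GeV⁴ → 1/(ℏc)³ × (1 GeV in J)⁴ = 2.082e37 J/m³.
Result: 539 × 2.082e37 = 1.122e40 J/m³.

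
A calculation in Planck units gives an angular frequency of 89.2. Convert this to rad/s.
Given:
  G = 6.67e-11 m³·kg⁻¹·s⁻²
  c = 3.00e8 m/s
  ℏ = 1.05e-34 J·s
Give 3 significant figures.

1.66e45 rad/s

One Planck angular frequency: ω_P = √(c⁵/(ℏG)) = 1.86e43 rad/s.
89.2 × 1.86e43 rad/s = 1.66e45 rad/s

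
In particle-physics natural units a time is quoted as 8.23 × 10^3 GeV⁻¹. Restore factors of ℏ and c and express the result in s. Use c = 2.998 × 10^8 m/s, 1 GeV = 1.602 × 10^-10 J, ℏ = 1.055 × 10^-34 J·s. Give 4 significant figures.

A time is [E]⁻¹ in ℏ=c=1; restore one factor of ℏ.
1 GeV⁻¹ → ℏ × (1 GeV in J)⁻¹ = 6.586 × 10^-25 s.
Result: 8.23 × 10^3 × 6.586 × 10^-25 = 5.420 × 10^-21 s.

5.420 × 10^-21 s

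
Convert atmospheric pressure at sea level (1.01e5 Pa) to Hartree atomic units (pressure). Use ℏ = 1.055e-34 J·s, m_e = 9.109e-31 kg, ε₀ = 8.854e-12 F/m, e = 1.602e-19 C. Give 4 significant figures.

atomic unit of pressure: P_au = E_h/a₀³ = m_e⁴e¹⁰/((4πε₀)⁵ℏ⁸) = 2.929e13 Pa.
1.01e5 / 2.929e13 = 3.448e-9

3.448e-9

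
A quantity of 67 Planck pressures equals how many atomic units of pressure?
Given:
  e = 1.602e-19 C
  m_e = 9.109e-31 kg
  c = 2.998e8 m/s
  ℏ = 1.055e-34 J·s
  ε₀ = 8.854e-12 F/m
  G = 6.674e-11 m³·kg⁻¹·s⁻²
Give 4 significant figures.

1.060e102

Planck pressure: p_P = c⁷/(ℏG²) = 4.632e113 Pa
atomic unit of pressure: P_au = E_h/a₀³ = m_e⁴e¹⁰/((4πε₀)⁵ℏ⁸) = 2.929e13 Pa
67 × 4.632e113 / 2.929e13 = 1.060e102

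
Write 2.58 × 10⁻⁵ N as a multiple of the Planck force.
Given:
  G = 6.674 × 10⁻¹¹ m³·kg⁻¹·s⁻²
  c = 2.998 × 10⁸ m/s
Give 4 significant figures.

2.131 × 10⁻⁴⁹

Planck force: F_P = c⁴/G = 1.210 × 10⁴⁴ N.
2.58 × 10⁻⁵ / 1.210 × 10⁴⁴ = 2.131 × 10⁻⁴⁹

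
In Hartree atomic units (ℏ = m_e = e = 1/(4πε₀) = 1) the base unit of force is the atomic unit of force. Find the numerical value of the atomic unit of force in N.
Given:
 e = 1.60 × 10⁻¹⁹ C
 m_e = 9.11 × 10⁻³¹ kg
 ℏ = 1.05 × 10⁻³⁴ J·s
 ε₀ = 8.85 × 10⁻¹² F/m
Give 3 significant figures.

8.33 × 10⁻⁸ N

F_au = E_h/a₀ = m_e²e⁶/((4πε₀)³ℏ⁴)
E_h = 4.38 × 10⁻¹⁸ J
a₀ = 5.26 × 10⁻¹¹ m
E_h/a₀ = 8.33 × 10⁻⁸ N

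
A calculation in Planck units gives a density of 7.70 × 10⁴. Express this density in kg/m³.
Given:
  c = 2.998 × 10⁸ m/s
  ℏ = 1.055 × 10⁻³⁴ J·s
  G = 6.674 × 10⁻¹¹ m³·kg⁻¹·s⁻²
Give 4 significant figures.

One Planck density: ρ_P = c⁵/(ℏG²) = 5.154 × 10⁹⁶ kg/m³.
7.70 × 10⁴ × 5.154 × 10⁹⁶ kg/m³ = 3.968 × 10¹⁰¹ kg/m³

3.968 × 10¹⁰¹ kg/m³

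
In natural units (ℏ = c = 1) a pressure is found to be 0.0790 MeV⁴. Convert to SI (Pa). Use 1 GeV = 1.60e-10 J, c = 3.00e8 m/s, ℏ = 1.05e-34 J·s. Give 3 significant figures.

Pressure is [E]/[L]³ = [E]⁴/(ℏc)³.
1 GeV⁴ → 1/(ℏc)³ × (1 GeV in J)⁴ = 2.10e37 Pa.
Convert the energy scale: 0.0790 MeV⁴ = 7.90e-14 GeV⁴.
Result: 7.90e-14 × 2.10e37 = 1.66e24 Pa.

1.66e24 Pa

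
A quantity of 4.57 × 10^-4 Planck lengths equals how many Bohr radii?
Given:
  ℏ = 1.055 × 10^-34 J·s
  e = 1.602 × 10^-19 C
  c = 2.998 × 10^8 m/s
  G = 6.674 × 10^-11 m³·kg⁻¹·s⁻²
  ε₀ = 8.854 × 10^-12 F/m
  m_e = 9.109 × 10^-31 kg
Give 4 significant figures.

Planck length: ℓ_P = √(ℏG/c³) = 1.616 × 10^-35 m
Bohr radius: a₀ = 4πε₀ℏ²/(m_e e²) = 5.297 × 10^-11 m
4.57 × 10^-4 × 1.616 × 10^-35 / 5.297 × 10^-11 = 1.395 × 10^-28

1.395 × 10^-28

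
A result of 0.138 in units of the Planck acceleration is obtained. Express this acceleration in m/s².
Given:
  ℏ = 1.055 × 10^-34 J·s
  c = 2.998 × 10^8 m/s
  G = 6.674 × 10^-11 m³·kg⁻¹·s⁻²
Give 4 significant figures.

7.673 × 10^50 m/s²

One Planck acceleration: a_P = √(c⁷/(ℏG)) = 5.560 × 10^51 m/s².
0.138 × 5.560 × 10^51 m/s² = 7.673 × 10^50 m/s²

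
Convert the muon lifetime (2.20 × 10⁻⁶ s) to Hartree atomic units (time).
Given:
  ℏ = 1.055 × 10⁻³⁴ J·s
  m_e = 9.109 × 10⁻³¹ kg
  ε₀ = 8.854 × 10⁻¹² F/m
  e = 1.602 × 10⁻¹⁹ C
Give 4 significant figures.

atomic unit of time: τ_au = (4πε₀)²ℏ³/(m_e e⁴) = 2.423 × 10⁻¹⁷ s.
2.20 × 10⁻⁶ / 2.423 × 10⁻¹⁷ = 9.080 × 10¹⁰

9.080 × 10¹⁰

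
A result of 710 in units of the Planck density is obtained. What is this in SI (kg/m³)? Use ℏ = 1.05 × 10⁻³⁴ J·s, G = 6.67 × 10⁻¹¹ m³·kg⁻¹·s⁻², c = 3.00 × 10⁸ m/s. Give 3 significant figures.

3.69 × 10⁹⁹ kg/m³

One Planck density: ρ_P = c⁵/(ℏG²) = 5.20 × 10⁹⁶ kg/m³.
710 × 5.20 × 10⁹⁶ kg/m³ = 3.69 × 10⁹⁹ kg/m³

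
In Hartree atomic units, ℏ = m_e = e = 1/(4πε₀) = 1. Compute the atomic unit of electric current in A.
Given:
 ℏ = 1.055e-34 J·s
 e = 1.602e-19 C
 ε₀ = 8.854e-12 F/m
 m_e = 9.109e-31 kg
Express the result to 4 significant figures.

6.612e-3 A

Dimensional analysis gives I_au = e E_h/ℏ = m_e e⁵/((4πε₀)²ℏ³).
E_h = 4.354e-18 J
e·E_h/ℏ = 6.612e-3 A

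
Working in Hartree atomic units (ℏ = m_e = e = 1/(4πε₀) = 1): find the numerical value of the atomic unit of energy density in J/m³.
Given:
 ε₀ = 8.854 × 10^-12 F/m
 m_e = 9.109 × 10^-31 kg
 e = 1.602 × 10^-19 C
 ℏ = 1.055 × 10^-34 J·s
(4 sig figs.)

From ℏ = m_e = e = 1/(4πε₀) = 1 the energy density scale is u_au = E_h/a₀³ = m_e⁴e¹⁰/((4πε₀)⁵ℏ⁸).
E_h = 4.354 × 10^-18 J
a₀ = 5.297 × 10^-11 m
E_h/a₀³ = 2.929 × 10^13 J/m³

2.929 × 10^13 J/m³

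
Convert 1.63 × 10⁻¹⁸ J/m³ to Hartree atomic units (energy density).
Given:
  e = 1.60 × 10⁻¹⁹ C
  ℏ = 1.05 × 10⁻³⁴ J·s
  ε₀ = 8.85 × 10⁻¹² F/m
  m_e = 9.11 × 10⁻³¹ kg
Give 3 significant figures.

5.41 × 10⁻³²

atomic unit of energy density: u_au = E_h/a₀³ = m_e⁴e¹⁰/((4πε₀)⁵ℏ⁸) = 3.01 × 10¹³ J/m³.
1.63 × 10⁻¹⁸ / 3.01 × 10¹³ = 5.41 × 10⁻³²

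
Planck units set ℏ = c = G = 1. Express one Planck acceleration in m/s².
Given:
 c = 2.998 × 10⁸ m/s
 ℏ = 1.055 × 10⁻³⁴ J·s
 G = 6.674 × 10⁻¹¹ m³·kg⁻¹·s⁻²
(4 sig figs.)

From ℏ = c = G = 1 the acceleration scale is a_P = √(c⁷/(ℏG)).
  = √(3.092 × 10¹⁰³)
  = 5.560 × 10⁵¹ m/s²

5.560 × 10⁵¹ m/s²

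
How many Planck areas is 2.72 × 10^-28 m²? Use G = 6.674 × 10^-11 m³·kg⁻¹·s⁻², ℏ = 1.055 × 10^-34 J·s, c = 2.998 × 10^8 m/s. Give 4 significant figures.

1.041 × 10^42

Planck area: A_P = ℏG/c³ = 2.613 × 10^-70 m².
2.72 × 10^-28 / 2.613 × 10^-70 = 1.041 × 10^42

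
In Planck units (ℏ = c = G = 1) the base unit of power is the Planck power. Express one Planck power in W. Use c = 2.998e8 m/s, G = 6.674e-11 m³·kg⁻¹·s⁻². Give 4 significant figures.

3.629e52 W

P_P = c⁵/G
  = 2.422e42 / 6.674e-11
  = 3.629e52 W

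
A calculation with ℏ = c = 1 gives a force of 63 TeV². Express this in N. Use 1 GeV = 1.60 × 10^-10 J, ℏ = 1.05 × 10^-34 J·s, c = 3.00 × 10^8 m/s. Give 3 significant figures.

5.12 × 10^13 N

Force is [E]/[L] = [E]²/(ℏc); restore (ℏc)⁻¹.
1 GeV² → 1/(ℏc) × (1 GeV in J)² = 8.13 × 10^5 N.
Convert the energy scale: 63 TeV² = 6.30 × 10^7 GeV².
Result: 6.30 × 10^7 × 8.13 × 10^5 = 5.12 × 10^13 N.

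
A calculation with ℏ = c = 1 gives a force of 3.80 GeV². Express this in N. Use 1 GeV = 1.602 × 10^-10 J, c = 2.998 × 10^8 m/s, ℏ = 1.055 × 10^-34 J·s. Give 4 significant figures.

3.083 × 10^6 N

Force is [E]/[L] = [E]²/(ℏc); restore (ℏc)⁻¹.
1 GeV² → 1/(ℏc) × (1 GeV in J)² = 8.114 × 10^5 N.
Result: 3.80 × 8.114 × 10^5 = 3.083 × 10^6 N.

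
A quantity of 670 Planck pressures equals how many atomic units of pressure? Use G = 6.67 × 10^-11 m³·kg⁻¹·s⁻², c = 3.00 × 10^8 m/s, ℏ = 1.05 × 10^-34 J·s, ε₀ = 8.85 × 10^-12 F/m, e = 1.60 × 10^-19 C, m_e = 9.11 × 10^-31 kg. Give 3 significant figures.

Planck pressure: p_P = c⁷/(ℏG²) = 4.68 × 10^113 Pa
atomic unit of pressure: P_au = E_h/a₀³ = m_e⁴e¹⁰/((4πε₀)⁵ℏ⁸) = 3.01 × 10^13 Pa
670 × 4.68 × 10^113 / 3.01 × 10^13 = 1.04 × 10^103

1.04 × 10^103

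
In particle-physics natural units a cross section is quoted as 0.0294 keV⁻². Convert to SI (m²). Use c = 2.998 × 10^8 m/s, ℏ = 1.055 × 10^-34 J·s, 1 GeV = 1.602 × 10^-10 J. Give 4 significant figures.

1.146 × 10^-21 m²

Area is [L]² = [E]⁻²·(ℏc)²; restore (ℏc)².
1 GeV⁻² → (ℏc)² × (1 GeV in J)⁻² = 3.898 × 10^-32 m².
Convert the energy scale: 0.0294 keV⁻² = 2.94 × 10^10 GeV⁻².
Result: 2.94 × 10^10 × 3.898 × 10^-32 = 1.146 × 10^-21 m².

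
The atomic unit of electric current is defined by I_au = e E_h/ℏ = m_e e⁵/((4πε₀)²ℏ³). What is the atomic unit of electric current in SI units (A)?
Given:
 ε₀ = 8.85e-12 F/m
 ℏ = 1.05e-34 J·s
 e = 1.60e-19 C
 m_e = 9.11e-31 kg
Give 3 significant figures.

I_au = e E_h/ℏ = m_e e⁵/((4πε₀)²ℏ³)
E_h = 4.38e-18 J
e·E_h/ℏ = 6.67e-3 A

6.67e-3 A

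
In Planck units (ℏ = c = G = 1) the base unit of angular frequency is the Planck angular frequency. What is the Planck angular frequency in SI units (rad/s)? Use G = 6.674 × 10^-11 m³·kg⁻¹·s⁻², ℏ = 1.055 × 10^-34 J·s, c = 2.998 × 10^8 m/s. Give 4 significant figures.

1.855 × 10^43 rad/s

ω_P = √(c⁵/(ℏG))
  = √(3.440 × 10^86)
  = 1.855 × 10^43 rad/s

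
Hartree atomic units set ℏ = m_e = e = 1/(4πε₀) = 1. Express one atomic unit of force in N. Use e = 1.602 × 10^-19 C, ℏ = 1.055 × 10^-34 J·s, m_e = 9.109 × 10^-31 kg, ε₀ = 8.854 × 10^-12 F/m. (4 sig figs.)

Dimensional analysis gives F_au = E_h/a₀ = m_e²e⁶/((4πε₀)³ℏ⁴).
E_h = 4.354 × 10^-18 J
a₀ = 5.297 × 10^-11 m
E_h/a₀ = 8.220 × 10^-8 N

8.220 × 10^-8 N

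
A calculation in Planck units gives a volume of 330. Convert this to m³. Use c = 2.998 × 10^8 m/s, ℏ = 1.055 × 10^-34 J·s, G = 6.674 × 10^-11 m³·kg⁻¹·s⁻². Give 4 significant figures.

One Planck volume: V_P = (ℏG/c³)^(3/2) = 4.224 × 10^-105 m³.
330 × 4.224 × 10^-105 m³ = 1.394 × 10^-102 m³

1.394 × 10^-102 m³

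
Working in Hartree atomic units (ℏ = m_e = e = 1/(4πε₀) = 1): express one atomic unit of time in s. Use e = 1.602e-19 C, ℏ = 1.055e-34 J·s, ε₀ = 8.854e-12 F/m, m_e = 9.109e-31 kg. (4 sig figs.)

2.423e-17 s

Dimensional analysis gives τ_au = (4πε₀)²ℏ³/(m_e e⁴).
E_h = 4.354e-18 J
ℏ/E_h = 2.423e-17 s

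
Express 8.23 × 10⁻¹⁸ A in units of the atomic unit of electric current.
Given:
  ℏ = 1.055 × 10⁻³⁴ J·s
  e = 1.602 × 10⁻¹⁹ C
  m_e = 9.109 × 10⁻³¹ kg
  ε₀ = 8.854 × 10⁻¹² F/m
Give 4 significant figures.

atomic unit of electric current: I_au = e E_h/ℏ = m_e e⁵/((4πε₀)²ℏ³) = 6.612 × 10⁻³ A.
8.23 × 10⁻¹⁸ / 6.612 × 10⁻³ = 1.245 × 10⁻¹⁵

1.245 × 10⁻¹⁵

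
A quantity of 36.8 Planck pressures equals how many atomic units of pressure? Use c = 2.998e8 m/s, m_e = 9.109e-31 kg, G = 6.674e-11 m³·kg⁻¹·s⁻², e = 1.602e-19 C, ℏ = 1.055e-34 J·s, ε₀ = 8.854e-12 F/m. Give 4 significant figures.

5.820e101

Planck pressure: p_P = c⁷/(ℏG²) = 4.632e113 Pa
atomic unit of pressure: P_au = E_h/a₀³ = m_e⁴e¹⁰/((4πε₀)⁵ℏ⁸) = 2.929e13 Pa
36.8 × 4.632e113 / 2.929e13 = 5.820e101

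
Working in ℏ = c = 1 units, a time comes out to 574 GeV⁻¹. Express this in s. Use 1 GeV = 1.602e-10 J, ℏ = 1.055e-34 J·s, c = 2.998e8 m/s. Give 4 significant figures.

3.780e-22 s

A time is [E]⁻¹ in ℏ=c=1; restore one factor of ℏ.
1 GeV⁻¹ → ℏ × (1 GeV in J)⁻¹ = 6.586e-25 s.
Result: 574 × 6.586e-25 = 3.780e-22 s.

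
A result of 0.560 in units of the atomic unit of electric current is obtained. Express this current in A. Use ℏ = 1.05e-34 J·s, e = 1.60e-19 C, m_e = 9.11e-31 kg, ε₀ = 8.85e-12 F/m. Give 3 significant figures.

One atomic unit of electric current: I_au = e E_h/ℏ = m_e e⁵/((4πε₀)²ℏ³) = 6.67e-3 A.
0.560 × 6.67e-3 A = 3.74e-3 A

3.74e-3 A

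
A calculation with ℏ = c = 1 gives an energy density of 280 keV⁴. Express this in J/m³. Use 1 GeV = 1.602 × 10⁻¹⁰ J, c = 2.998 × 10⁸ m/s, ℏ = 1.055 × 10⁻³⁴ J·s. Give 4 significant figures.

[E]/[L]³ = [E]⁴/(ℏc)³; restore (ℏc)⁻³.
1 GeV⁴ → 1/(ℏc)³ × (1 GeV in J)⁴ = 2.082 × 10³⁷ J/m³.
Convert the energy scale: 280 keV⁴ = 2.80 × 10⁻²² GeV⁴.
Result: 2.80 × 10⁻²² × 2.082 × 10³⁷ = 5.828 × 10¹⁵ J/m³.

5.828 × 10¹⁵ J/m³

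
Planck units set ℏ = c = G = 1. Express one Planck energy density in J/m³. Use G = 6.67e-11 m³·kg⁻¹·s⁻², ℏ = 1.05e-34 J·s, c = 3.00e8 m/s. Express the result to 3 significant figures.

4.68e113 J/m³

From ℏ = c = G = 1 the energy density scale is u_P = c⁷/(ℏG²).
  = 2.19e59 / 4.67e-55
  = 4.68e113 J/m³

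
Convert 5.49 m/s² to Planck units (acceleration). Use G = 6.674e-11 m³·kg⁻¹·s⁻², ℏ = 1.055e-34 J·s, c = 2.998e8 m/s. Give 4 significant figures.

9.874e-52

Planck acceleration: a_P = √(c⁷/(ℏG)) = 5.560e51 m/s².
5.49 / 5.560e51 = 9.874e-52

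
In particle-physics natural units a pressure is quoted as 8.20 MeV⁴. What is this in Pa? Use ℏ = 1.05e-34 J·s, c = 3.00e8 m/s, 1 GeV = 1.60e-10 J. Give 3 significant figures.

Pressure is [E]/[L]³ = [E]⁴/(ℏc)³.
1 GeV⁴ → 1/(ℏc)³ × (1 GeV in J)⁴ = 2.10e37 Pa.
Convert the energy scale: 8.20 MeV⁴ = 8.20e-12 GeV⁴.
Result: 8.20e-12 × 2.10e37 = 1.72e26 Pa.

1.72e26 Pa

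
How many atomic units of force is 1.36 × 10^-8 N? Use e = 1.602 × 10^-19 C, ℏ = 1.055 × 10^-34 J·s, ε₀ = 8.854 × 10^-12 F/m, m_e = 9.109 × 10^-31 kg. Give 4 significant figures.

0.1655

atomic unit of force: F_au = E_h/a₀ = m_e²e⁶/((4πε₀)³ℏ⁴) = 8.220 × 10^-8 N.
1.36 × 10^-8 / 8.220 × 10^-8 = 0.1655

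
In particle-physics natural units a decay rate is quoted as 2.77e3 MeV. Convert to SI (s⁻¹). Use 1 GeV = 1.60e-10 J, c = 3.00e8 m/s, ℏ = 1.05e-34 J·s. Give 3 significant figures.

4.22e24 s⁻¹

A rate is [E]/ℏ; divide by ℏ.
1 GeV → 1/ℏ × (1 GeV in J) = 1.52e24 s⁻¹.
Convert the energy scale: 2.77e3 MeV = 2.77 GeV.
Result: 2.77 × 1.52e24 = 4.22e24 s⁻¹.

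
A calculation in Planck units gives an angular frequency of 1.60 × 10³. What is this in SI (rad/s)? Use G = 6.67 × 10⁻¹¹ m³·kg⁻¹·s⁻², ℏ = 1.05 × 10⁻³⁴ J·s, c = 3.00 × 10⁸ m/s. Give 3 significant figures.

One Planck angular frequency: ω_P = √(c⁵/(ℏG)) = 1.86 × 10⁴³ rad/s.
1.60 × 10³ × 1.86 × 10⁴³ rad/s = 2.98 × 10⁴⁶ rad/s

2.98 × 10⁴⁶ rad/s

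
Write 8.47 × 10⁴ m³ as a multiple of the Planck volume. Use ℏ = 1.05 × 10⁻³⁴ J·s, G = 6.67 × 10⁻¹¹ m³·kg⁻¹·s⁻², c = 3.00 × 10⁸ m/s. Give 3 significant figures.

2.03 × 10¹⁰⁹

Planck volume: V_P = (ℏG/c³)^(3/2) = 4.18 × 10⁻¹⁰⁵ m³.
8.47 × 10⁴ / 4.18 × 10⁻¹⁰⁵ = 2.03 × 10¹⁰⁹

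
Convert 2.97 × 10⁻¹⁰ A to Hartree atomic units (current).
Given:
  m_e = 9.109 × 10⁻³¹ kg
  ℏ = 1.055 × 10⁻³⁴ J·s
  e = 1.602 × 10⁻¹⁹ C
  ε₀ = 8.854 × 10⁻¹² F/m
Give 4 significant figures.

atomic unit of electric current: I_au = e E_h/ℏ = m_e e⁵/((4πε₀)²ℏ³) = 6.612 × 10⁻³ A.
2.97 × 10⁻¹⁰ / 6.612 × 10⁻³ = 4.492 × 10⁻⁸

4.492 × 10⁻⁸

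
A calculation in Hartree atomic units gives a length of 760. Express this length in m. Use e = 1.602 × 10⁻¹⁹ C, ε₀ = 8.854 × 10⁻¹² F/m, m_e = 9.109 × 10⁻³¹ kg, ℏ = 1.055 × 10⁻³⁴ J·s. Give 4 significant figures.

4.026 × 10⁻⁸ m

One Bohr radius: a₀ = 4πε₀ℏ²/(m_e e²) = 5.297 × 10⁻¹¹ m.
760 × 5.297 × 10⁻¹¹ m = 4.026 × 10⁻⁸ m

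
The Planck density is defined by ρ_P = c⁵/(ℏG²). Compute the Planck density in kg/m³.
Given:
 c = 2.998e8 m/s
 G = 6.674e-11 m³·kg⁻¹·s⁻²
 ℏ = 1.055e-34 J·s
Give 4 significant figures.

5.154e96 kg/m³

ρ_P = c⁵/(ℏG²)
  = 2.422e42 / 4.699e-55
  = 5.154e96 kg/m³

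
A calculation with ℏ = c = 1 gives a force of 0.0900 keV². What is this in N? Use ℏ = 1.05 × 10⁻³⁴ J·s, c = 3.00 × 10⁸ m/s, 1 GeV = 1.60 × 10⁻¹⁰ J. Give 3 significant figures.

7.31 × 10⁻⁸ N

Force is [E]/[L] = [E]²/(ℏc); restore (ℏc)⁻¹.
1 GeV² → 1/(ℏc) × (1 GeV in J)² = 8.13 × 10⁵ N.
Convert the energy scale: 0.0900 keV² = 9.00 × 10⁻¹⁴ GeV².
Result: 9.00 × 10⁻¹⁴ × 8.13 × 10⁵ = 7.31 × 10⁻⁸ N.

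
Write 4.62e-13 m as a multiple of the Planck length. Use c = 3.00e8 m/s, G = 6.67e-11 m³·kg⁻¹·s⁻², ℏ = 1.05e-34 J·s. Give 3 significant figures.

2.87e22

Planck length: ℓ_P = √(ℏG/c³) = 1.61e-35 m.
4.62e-13 / 1.61e-35 = 2.87e22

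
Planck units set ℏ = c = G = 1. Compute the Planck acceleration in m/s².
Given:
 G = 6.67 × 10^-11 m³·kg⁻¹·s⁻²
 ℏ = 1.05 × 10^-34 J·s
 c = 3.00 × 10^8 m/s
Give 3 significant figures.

The unique combination of the constants set to 1 with dimensions of acceleration is a_P = √(c⁷/(ℏG)).
  = √(3.12 × 10^103)
  = 5.59 × 10^51 m/s²

5.59 × 10^51 m/s²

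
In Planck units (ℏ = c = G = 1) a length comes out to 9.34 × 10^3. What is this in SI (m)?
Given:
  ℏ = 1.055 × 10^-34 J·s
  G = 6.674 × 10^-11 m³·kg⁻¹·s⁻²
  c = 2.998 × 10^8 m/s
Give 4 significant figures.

1.510 × 10^-31 m

One Planck length: ℓ_P = √(ℏG/c³) = 1.616 × 10^-35 m.
9.34 × 10^3 × 1.616 × 10^-35 m = 1.510 × 10^-31 m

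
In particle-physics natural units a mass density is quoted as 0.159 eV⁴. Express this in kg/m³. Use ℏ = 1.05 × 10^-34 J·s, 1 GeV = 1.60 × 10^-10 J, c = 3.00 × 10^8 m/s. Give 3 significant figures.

Mass density is [E]/(c²[L]³) = [E]⁴/(ℏ³c⁵).
1 GeV⁴ → 1/(ℏ³c⁵) × (1 GeV in J)⁴ = 2.33 × 10^20 kg/m³.
Convert the energy scale: 0.159 eV⁴ = 1.59 × 10^-37 GeV⁴.
Result: 1.59 × 10^-37 × 2.33 × 10^20 = 3.70 × 10^-17 kg/m³.

3.70 × 10^-17 kg/m³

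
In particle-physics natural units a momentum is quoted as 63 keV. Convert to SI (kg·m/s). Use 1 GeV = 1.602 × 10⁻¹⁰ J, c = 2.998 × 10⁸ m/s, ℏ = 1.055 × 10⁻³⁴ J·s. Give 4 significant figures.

3.366 × 10⁻²³ kg·m/s

Momentum is [E]/c; divide by c.
1 GeV → 1/c × (1 GeV in J) = 5.344 × 10⁻¹⁹ kg·m/s.
Convert the energy scale: 63 keV = 6.30 × 10⁻⁵ GeV.
Result: 6.30 × 10⁻⁵ × 5.344 × 10⁻¹⁹ = 3.366 × 10⁻²³ kg·m/s.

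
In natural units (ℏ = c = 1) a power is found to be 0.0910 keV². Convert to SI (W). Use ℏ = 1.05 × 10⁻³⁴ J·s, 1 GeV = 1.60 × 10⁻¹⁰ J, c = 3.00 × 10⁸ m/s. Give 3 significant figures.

Power is [E]/[T] = [E]²/ℏ.
1 GeV² → 1/ℏ × (1 GeV in J)² = 2.44 × 10¹⁴ W.
Convert the energy scale: 0.0910 keV² = 9.10 × 10⁻¹⁴ GeV².
Result: 9.10 × 10⁻¹⁴ × 2.44 × 10¹⁴ = 22.2 W.

22.2 W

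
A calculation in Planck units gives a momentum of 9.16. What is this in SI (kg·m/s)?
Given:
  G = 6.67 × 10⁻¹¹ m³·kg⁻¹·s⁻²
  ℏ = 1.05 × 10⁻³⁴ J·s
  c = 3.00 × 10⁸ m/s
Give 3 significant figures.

One Planck momentum: p_P = √(ℏc³/G) = 6.52 kg·m/s.
9.16 × 6.52 kg·m/s = 59.7 kg·m/s

59.7 kg·m/s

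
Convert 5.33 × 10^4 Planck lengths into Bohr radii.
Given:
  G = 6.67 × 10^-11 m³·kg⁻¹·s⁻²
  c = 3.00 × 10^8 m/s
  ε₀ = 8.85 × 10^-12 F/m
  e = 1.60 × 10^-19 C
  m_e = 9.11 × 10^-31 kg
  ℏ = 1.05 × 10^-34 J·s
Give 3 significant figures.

1.63 × 10^-20

Planck length: ℓ_P = √(ℏG/c³) = 1.61 × 10^-35 m
Bohr radius: a₀ = 4πε₀ℏ²/(m_e e²) = 5.26 × 10^-11 m
5.33 × 10^4 × 1.61 × 10^-35 / 5.26 × 10^-11 = 1.63 × 10^-20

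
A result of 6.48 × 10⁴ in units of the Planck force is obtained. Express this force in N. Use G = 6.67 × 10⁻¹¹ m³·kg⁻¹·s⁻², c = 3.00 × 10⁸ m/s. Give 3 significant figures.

7.87 × 10⁴⁸ N

One Planck force: F_P = c⁴/G = 1.21 × 10⁴⁴ N.
6.48 × 10⁴ × 1.21 × 10⁴⁴ N = 7.87 × 10⁴⁸ N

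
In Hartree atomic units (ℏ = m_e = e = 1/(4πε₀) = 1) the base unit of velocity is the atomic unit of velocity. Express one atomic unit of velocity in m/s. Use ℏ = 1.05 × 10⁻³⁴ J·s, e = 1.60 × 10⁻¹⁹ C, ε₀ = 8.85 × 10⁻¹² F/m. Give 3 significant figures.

2.19 × 10⁶ m/s

v_au = e²/(4πε₀ℏ)
  = 2.56 × 10⁻³⁸ / 1.17 × 10⁻⁴⁴
  = 2.19 × 10⁶ m/s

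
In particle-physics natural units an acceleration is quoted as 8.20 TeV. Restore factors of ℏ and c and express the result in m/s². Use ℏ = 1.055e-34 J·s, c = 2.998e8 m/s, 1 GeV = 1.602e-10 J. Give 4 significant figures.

Acceleration is [L]/[T]² = c·[E]/ℏ.
1 GeV → c/ℏ × (1 GeV in J) = 4.552e32 m/s².
Convert the energy scale: 8.20 TeV = 8.20e3 GeV.
Result: 8.20e3 × 4.552e32 = 3.733e36 m/s².

3.733e36 m/s²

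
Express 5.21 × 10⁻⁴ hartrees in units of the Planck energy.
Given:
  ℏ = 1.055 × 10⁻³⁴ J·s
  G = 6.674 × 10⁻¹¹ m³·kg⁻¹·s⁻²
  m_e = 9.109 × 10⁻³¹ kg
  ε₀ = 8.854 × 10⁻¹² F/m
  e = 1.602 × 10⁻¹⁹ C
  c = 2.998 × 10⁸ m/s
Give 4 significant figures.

1.159 × 10⁻³⁰

hartree: E_h = m_e e⁴/(4πε₀ℏ)² = 4.354 × 10⁻¹⁸ J
Planck energy: E_P = √(ℏc⁵/G) = 1.957 × 10⁹ J
5.21 × 10⁻⁴ × 4.354 × 10⁻¹⁸ / 1.957 × 10⁹ = 1.159 × 10⁻³⁰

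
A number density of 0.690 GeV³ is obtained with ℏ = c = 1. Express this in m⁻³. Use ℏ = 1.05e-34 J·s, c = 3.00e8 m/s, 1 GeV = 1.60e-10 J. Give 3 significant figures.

9.04e46 m⁻³

Number density is [L]⁻³ = [E]³/(ℏc)³.
1 GeV³ → 1/(ℏc)³ × (1 GeV in J)³ = 1.31e47 m⁻³.
Result: 0.690 × 1.31e47 = 9.04e46 m⁻³.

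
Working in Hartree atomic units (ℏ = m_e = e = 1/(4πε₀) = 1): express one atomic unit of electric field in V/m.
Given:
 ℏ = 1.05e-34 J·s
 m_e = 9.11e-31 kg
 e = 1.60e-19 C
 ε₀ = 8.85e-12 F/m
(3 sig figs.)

5.20e11 V/m

The unique combination of the constants set to 1 with dimensions of electric field is E_au = E_h/(e a₀) = m_e²e⁵/((4πε₀)³ℏ⁴).
E_h = 4.38e-18 J
a₀ = 5.26e-11 m
E_h/(e·a₀) = 5.20e11 V/m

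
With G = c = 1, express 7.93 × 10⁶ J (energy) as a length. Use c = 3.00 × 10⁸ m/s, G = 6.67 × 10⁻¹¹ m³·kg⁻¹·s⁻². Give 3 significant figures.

6.53 × 10⁻³⁸ m

Energy → length via G/c⁴.
7.93 × 10⁶ J × (G/c⁴) = 6.53 × 10⁻³⁸ m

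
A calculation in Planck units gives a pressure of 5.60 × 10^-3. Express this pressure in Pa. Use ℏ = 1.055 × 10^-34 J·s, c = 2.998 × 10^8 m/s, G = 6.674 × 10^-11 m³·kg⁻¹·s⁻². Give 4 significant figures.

One Planck pressure: p_P = c⁷/(ℏG²) = 4.632 × 10^113 Pa.
5.60 × 10^-3 × 4.632 × 10^113 Pa = 2.594 × 10^111 Pa

2.594 × 10^111 Pa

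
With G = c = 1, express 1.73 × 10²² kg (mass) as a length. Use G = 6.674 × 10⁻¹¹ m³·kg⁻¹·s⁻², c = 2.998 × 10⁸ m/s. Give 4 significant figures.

1.285 × 10⁻⁵ m

In G = c = 1 units mass has dimensions of length; the conversion factor is G/c².
1.73 × 10²² kg × (G/c²) = 1.285 × 10⁻⁵ m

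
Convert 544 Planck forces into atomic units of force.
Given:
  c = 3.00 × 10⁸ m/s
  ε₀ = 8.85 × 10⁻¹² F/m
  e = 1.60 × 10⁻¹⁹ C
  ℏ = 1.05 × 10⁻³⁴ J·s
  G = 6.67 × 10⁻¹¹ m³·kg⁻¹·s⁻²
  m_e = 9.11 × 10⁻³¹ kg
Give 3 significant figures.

Planck force: F_P = c⁴/G = 1.21 × 10⁴⁴ N
atomic unit of force: F_au = E_h/a₀ = m_e²e⁶/((4πε₀)³ℏ⁴) = 8.33 × 10⁻⁸ N
544 × 1.21 × 10⁴⁴ / 8.33 × 10⁻⁸ = 7.93 × 10⁵³

7.93 × 10⁵³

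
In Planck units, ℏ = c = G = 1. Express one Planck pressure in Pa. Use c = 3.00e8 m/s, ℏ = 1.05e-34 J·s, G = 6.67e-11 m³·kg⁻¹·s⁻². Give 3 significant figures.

4.68e113 Pa

From ℏ = c = G = 1 the pressure scale is p_P = c⁷/(ℏG²).
  = 2.19e59 / 4.67e-55
  = 4.68e113 Pa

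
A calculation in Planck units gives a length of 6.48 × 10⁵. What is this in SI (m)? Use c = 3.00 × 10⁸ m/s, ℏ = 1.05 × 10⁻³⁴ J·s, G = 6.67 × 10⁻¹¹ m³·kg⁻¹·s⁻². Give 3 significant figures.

1.04 × 10⁻²⁹ m

One Planck length: ℓ_P = √(ℏG/c³) = 1.61 × 10⁻³⁵ m.
6.48 × 10⁵ × 1.61 × 10⁻³⁵ m = 1.04 × 10⁻²⁹ m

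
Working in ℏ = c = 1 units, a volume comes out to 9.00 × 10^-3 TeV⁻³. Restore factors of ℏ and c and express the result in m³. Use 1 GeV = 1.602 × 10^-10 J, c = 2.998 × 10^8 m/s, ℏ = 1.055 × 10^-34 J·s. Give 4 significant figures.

6.926 × 10^-59 m³

Volume is [L]³ = [E]⁻³·(ℏc)³.
1 GeV⁻³ → (ℏc)³ × (1 GeV in J)⁻³ = 7.696 × 10^-48 m³.
Convert the energy scale: 9.00 × 10^-3 TeV⁻³ = 9.00 × 10^-12 GeV⁻³.
Result: 9.00 × 10^-12 × 7.696 × 10^-48 = 6.926 × 10^-59 m³.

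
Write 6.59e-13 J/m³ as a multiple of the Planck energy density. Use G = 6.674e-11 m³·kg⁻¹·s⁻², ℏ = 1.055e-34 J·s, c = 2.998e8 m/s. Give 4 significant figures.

1.423e-126

Planck energy density: u_P = c⁷/(ℏG²) = 4.632e113 J/m³.
6.59e-13 / 4.632e113 = 1.423e-126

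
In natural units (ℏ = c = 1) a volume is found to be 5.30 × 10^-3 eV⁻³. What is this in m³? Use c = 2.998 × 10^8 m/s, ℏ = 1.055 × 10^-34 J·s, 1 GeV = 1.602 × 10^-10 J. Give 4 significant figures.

Volume is [L]³ = [E]⁻³·(ℏc)³.
1 GeV⁻³ → (ℏc)³ × (1 GeV in J)⁻³ = 7.696 × 10^-48 m³.
Convert the energy scale: 5.30 × 10^-3 eV⁻³ = 5.30 × 10^24 GeV⁻³.
Result: 5.30 × 10^24 × 7.696 × 10^-48 = 4.079 × 10^-23 m³.

4.079 × 10^-23 m³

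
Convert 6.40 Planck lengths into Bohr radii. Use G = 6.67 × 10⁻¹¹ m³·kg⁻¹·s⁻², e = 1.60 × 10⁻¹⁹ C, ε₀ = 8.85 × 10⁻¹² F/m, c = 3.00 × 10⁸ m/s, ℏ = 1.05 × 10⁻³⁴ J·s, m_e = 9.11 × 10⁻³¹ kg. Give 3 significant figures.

Planck length: ℓ_P = √(ℏG/c³) = 1.61 × 10⁻³⁵ m
Bohr radius: a₀ = 4πε₀ℏ²/(m_e e²) = 5.26 × 10⁻¹¹ m
6.40 × 1.61 × 10⁻³⁵ / 5.26 × 10⁻¹¹ = 1.96 × 10⁻²⁴

1.96 × 10⁻²⁴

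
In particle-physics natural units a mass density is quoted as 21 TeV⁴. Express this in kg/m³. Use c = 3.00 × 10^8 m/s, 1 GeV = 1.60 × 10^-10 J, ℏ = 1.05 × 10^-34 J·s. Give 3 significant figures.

Mass density is [E]/(c²[L]³) = [E]⁴/(ℏ³c⁵).
1 GeV⁴ → 1/(ℏ³c⁵) × (1 GeV in J)⁴ = 2.33 × 10^20 kg/m³.
Convert the energy scale: 21 TeV⁴ = 2.10 × 10^13 GeV⁴.
Result: 2.10 × 10^13 × 2.33 × 10^20 = 4.89 × 10^33 kg/m³.

4.89 × 10^33 kg/m³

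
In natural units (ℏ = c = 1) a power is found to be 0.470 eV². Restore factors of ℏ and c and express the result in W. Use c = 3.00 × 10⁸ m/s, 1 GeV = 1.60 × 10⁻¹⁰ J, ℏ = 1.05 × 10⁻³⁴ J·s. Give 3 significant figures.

Power is [E]/[T] = [E]²/ℏ.
1 GeV² → 1/ℏ × (1 GeV in J)² = 2.44 × 10¹⁴ W.
Convert the energy scale: 0.470 eV² = 4.70 × 10⁻¹⁹ GeV².
Result: 4.70 × 10⁻¹⁹ × 2.44 × 10¹⁴ = 1.15 × 10⁻⁴ W.

1.15 × 10⁻⁴ W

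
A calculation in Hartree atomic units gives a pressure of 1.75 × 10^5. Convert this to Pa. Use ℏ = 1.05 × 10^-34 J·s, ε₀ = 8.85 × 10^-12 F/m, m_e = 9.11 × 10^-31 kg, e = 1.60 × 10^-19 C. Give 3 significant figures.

One atomic unit of pressure: P_au = E_h/a₀³ = m_e⁴e¹⁰/((4πε₀)⁵ℏ⁸) = 3.01 × 10^13 Pa.
1.75 × 10^5 × 3.01 × 10^13 Pa = 5.27 × 10^18 Pa

5.27 × 10^18 Pa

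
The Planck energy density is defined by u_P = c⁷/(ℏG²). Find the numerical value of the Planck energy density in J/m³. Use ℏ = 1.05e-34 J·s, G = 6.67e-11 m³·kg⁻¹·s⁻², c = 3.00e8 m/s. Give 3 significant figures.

u_P = c⁷/(ℏG²)
  = 2.19e59 / 4.67e-55
  = 4.68e113 J/m³

4.68e113 J/m³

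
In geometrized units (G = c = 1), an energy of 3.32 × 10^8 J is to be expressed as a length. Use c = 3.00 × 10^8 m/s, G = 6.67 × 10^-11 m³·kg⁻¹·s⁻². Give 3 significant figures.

2.73 × 10^-36 m

Energy → length via G/c⁴.
3.32 × 10^8 J × (G/c⁴) = 2.73 × 10^-36 m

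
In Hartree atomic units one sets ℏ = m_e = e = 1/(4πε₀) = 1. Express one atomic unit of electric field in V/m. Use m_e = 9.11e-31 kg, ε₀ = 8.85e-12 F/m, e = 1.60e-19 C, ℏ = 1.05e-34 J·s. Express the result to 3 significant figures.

5.20e11 V/m

E_au = E_h/(e a₀) = m_e²e⁵/((4πε₀)³ℏ⁴)
E_h = 4.38e-18 J
a₀ = 5.26e-11 m
E_h/(e·a₀) = 5.20e11 V/m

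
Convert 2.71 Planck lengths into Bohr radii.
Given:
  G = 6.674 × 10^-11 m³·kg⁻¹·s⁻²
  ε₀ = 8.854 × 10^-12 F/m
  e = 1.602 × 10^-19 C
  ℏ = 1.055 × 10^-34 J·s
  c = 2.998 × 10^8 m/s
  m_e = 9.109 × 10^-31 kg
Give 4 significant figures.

Planck length: ℓ_P = √(ℏG/c³) = 1.616 × 10^-35 m
Bohr radius: a₀ = 4πε₀ℏ²/(m_e e²) = 5.297 × 10^-11 m
2.71 × 1.616 × 10^-35 / 5.297 × 10^-11 = 8.270 × 10^-25

8.270 × 10^-25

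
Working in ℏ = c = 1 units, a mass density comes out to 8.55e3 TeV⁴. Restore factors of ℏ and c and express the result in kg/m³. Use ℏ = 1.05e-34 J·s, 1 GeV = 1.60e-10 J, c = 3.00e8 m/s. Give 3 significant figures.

1.99e36 kg/m³

Mass density is [E]/(c²[L]³) = [E]⁴/(ℏ³c⁵).
1 GeV⁴ → 1/(ℏ³c⁵) × (1 GeV in J)⁴ = 2.33e20 kg/m³.
Convert the energy scale: 8.55e3 TeV⁴ = 8.55e15 GeV⁴.
Result: 8.55e15 × 2.33e20 = 1.99e36 kg/m³.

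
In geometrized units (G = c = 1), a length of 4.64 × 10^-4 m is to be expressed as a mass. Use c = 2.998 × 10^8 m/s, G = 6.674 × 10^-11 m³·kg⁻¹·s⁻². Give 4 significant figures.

6.249 × 10^23 kg

Length → mass via c²/G.
4.64 × 10^-4 m × (c²/G) = 6.249 × 10^23 kg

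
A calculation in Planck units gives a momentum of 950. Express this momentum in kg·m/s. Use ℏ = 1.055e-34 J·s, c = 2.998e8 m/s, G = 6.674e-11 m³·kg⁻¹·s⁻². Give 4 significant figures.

One Planck momentum: p_P = √(ℏc³/G) = 6.527 kg·m/s.
950 × 6.527 kg·m/s = 6.200e3 kg·m/s

6.200e3 kg·m/s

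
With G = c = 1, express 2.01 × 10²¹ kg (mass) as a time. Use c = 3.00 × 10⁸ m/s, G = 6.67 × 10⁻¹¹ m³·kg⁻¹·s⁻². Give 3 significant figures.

4.97 × 10⁻¹⁵ s

Mass → time via G/c³.
2.01 × 10²¹ kg × (G/c³) = 4.97 × 10⁻¹⁵ s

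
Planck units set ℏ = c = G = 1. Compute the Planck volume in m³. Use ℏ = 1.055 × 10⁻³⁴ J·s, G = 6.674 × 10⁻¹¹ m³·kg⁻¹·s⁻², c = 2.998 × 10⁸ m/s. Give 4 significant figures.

The unique combination of the constants set to 1 with dimensions of volume is V_P = (ℏG/c³)^(3/2).
  = √(1.784 × 10⁻²⁰⁹)
  = 4.224 × 10⁻¹⁰⁵ m³

4.224 × 10⁻¹⁰⁵ m³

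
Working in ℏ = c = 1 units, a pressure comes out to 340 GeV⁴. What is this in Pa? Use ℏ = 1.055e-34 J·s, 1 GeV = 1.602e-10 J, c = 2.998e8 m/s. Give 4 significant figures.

Pressure is [E]/[L]³ = [E]⁴/(ℏc)³.
1 GeV⁴ → 1/(ℏc)³ × (1 GeV in J)⁴ = 2.082e37 Pa.
Result: 340 × 2.082e37 = 7.077e39 Pa.

7.077e39 Pa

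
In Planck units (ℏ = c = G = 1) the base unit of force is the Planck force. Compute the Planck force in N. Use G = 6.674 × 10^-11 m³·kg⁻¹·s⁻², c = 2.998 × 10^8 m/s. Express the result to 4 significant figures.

F_P = c⁴/G
  = 8.078 × 10^33 / 6.674 × 10^-11
  = 1.210 × 10^44 N

1.210 × 10^44 N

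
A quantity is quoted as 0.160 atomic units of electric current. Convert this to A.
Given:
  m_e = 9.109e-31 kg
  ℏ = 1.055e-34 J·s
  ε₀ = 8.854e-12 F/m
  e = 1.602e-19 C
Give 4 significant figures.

One atomic unit of electric current: I_au = e E_h/ℏ = m_e e⁵/((4πε₀)²ℏ³) = 6.612e-3 A.
0.160 × 6.612e-3 A = 1.058e-3 A

1.058e-3 A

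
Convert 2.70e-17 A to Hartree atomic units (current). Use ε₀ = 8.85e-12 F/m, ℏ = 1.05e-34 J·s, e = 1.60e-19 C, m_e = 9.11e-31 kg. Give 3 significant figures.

4.05e-15

atomic unit of electric current: I_au = e E_h/ℏ = m_e e⁵/((4πε₀)²ℏ³) = 6.67e-3 A.
2.70e-17 / 6.67e-3 = 4.05e-15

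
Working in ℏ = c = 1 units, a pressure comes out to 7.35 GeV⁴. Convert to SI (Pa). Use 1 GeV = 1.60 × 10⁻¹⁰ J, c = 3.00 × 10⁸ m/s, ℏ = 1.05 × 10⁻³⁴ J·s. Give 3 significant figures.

1.54 × 10³⁸ Pa

Pressure is [E]/[L]³ = [E]⁴/(ℏc)³.
1 GeV⁴ → 1/(ℏc)³ × (1 GeV in J)⁴ = 2.10 × 10³⁷ Pa.
Result: 7.35 × 2.10 × 10³⁷ = 1.54 × 10³⁸ Pa.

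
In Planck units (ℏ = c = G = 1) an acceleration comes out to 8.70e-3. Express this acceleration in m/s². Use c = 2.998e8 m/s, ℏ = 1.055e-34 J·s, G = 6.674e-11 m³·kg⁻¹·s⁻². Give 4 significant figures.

One Planck acceleration: a_P = √(c⁷/(ℏG)) = 5.560e51 m/s².
8.70e-3 × 5.560e51 m/s² = 4.837e49 m/s²

4.837e49 m/s²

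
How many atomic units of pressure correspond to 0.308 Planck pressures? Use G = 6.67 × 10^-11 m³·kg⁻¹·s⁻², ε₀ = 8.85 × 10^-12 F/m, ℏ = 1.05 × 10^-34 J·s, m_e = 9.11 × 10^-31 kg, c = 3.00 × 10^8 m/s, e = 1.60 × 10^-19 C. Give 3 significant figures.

Planck pressure: p_P = c⁷/(ℏG²) = 4.68 × 10^113 Pa
atomic unit of pressure: P_au = E_h/a₀³ = m_e⁴e¹⁰/((4πε₀)⁵ℏ⁸) = 3.01 × 10^13 Pa
0.308 × 4.68 × 10^113 / 3.01 × 10^13 = 4.79 × 10^99

4.79 × 10^99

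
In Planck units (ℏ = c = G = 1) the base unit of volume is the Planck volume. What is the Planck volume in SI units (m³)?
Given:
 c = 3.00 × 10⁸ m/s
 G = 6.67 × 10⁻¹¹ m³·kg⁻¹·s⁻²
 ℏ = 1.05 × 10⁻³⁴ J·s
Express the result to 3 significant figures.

4.18 × 10⁻¹⁰⁵ m³

V_P = (ℏG/c³)^(3/2)
  = √(1.75 × 10⁻²⁰⁹)
  = 4.18 × 10⁻¹⁰⁵ m³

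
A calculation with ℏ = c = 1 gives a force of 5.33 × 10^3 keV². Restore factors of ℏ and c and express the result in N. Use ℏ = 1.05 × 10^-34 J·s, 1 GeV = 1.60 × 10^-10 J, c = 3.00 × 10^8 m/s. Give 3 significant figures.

4.33 × 10^-3 N

Force is [E]/[L] = [E]²/(ℏc); restore (ℏc)⁻¹.
1 GeV² → 1/(ℏc) × (1 GeV in J)² = 8.13 × 10^5 N.
Convert the energy scale: 5.33 × 10^3 keV² = 5.33 × 10^-9 GeV².
Result: 5.33 × 10^-9 × 8.13 × 10^5 = 4.33 × 10^-3 N.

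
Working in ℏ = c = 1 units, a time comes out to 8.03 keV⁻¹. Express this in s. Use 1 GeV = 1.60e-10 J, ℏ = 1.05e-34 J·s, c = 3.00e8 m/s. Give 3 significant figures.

A time is [E]⁻¹ in ℏ=c=1; restore one factor of ℏ.
1 GeV⁻¹ → ℏ × (1 GeV in J)⁻¹ = 6.56e-25 s.
Convert the energy scale: 8.03 keV⁻¹ = 8.03e6 GeV⁻¹.
Result: 8.03e6 × 6.56e-25 = 5.27e-18 s.

5.27e-18 s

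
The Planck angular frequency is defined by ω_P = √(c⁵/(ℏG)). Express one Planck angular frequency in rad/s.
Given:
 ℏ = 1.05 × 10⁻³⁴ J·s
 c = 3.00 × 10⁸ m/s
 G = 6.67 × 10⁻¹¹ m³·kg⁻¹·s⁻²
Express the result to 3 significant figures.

ω_P = √(c⁵/(ℏG))
  = √(3.47 × 10⁸⁶)
  = 1.86 × 10⁴³ rad/s

1.86 × 10⁴³ rad/s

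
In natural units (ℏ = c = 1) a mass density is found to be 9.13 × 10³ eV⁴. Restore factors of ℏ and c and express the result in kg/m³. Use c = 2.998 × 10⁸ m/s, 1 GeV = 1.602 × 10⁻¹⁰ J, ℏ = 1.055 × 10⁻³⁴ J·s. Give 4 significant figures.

2.114 × 10⁻¹² kg/m³

Mass density is [E]/(c²[L]³) = [E]⁴/(ℏ³c⁵).
1 GeV⁴ → 1/(ℏ³c⁵) × (1 GeV in J)⁴ = 2.316 × 10²⁰ kg/m³.
Convert the energy scale: 9.13 × 10³ eV⁴ = 9.13 × 10⁻³³ GeV⁴.
Result: 9.13 × 10⁻³³ × 2.316 × 10²⁰ = 2.114 × 10⁻¹² kg/m³.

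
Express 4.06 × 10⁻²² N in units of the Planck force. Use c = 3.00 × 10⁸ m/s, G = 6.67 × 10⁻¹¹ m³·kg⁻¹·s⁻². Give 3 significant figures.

3.34 × 10⁻⁶⁶

Planck force: F_P = c⁴/G = 1.21 × 10⁴⁴ N.
4.06 × 10⁻²² / 1.21 × 10⁴⁴ = 3.34 × 10⁻⁶⁶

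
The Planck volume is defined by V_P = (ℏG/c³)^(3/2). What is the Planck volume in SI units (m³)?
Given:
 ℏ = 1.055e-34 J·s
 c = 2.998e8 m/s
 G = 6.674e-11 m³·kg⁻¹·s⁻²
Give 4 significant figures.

4.224e-105 m³

V_P = (ℏG/c³)^(3/2)
  = √(1.784e-209)
  = 4.224e-105 m³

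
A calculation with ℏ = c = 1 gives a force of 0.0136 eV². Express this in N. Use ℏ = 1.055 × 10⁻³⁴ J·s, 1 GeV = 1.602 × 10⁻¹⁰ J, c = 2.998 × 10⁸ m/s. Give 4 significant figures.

Force is [E]/[L] = [E]²/(ℏc); restore (ℏc)⁻¹.
1 GeV² → 1/(ℏc) × (1 GeV in J)² = 8.114 × 10⁵ N.
Convert the energy scale: 0.0136 eV² = 1.36 × 10⁻²⁰ GeV².
Result: 1.36 × 10⁻²⁰ × 8.114 × 10⁵ = 1.104 × 10⁻¹⁴ N.

1.104 × 10⁻¹⁴ N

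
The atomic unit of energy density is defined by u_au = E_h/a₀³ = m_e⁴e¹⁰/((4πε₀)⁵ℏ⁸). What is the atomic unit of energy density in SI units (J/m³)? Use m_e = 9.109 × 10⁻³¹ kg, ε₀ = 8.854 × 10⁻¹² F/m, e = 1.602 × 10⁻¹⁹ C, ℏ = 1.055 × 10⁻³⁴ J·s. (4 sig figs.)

2.929 × 10¹³ J/m³

u_au = E_h/a₀³ = m_e⁴e¹⁰/((4πε₀)⁵ℏ⁸)
E_h = 4.354 × 10⁻¹⁸ J
a₀ = 5.297 × 10⁻¹¹ m
E_h/a₀³ = 2.929 × 10¹³ J/m³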